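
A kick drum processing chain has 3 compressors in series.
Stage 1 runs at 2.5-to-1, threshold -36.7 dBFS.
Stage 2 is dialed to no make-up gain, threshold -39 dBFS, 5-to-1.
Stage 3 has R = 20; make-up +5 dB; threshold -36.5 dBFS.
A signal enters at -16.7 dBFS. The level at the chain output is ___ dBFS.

-31.94 dBFS

Stage 1: 20 dB above -36.7 dBFS, reduced 2.5:1 to 8 dB above → -28.7 dBFS.
Stage 2: 10.3 dB above -39 dBFS, reduced 5:1 to 2.06 dB above → -36.94 dBFS.
Stage 3: -36.94 dBFS is at or below the -36.5 dBFS threshold — no compression; make-up brings it to -31.94 dBFS.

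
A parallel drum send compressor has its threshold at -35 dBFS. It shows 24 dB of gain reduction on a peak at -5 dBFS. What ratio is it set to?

Input overshoot = -5 − (-35) = 30 dB.
Output overshoot = 30 − 24 = 6 dB.
Ratio = input overshoot / output overshoot = 30 / 6 = 5.

5:1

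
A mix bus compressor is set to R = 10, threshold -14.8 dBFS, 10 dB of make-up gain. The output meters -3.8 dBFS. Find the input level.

Remove make-up: -3.8 − 10 = -13.8 dBFS.
The compressed level sits -13.8 − (-14.8) = 1 dB over threshold.
Undo the ratio: input overshoot = 1 × 10 = 10 dB, giving input = -4.8 dBFS.

-4.8 dBFS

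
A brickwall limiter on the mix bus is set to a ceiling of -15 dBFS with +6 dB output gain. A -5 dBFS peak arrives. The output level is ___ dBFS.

-9 dBFS

The limiter clamps the peak to its -15 dBFS ceiling.
Output gain then adds 6 dB: -15 + 6 = -9 dBFS.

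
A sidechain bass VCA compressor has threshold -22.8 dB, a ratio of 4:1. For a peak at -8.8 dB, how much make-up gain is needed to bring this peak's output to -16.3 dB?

The peak compresses to -22.8 + 14/4 = -19.3 dB.
To reach -16.3 dB requires -16.3 − (-19.3) = 3 dB of make-up.

3 dB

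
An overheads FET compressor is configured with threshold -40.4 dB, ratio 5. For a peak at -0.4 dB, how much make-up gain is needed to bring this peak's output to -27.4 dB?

5 dB

Overshoot 40 dB → 40/5 = 8 dB after compression, so the compressed level is -40.4 + 8 = -32.4 dB.
Make-up = target − compressed = -27.4 − (-32.4) = 5 dB.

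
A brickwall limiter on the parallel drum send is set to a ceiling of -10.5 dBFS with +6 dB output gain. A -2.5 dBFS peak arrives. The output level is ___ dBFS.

At ∞:1, everything above -10.5 dBFS is held at the ceiling.
Output gain then adds 6 dB: -10.5 + 6 = -4.5 dBFS.

-4.5 dBFS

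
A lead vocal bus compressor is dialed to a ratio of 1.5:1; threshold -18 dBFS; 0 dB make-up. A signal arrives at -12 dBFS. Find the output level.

-12 dBFS sits 6 dB over threshold.
At 1.5:1 the overshoot is divided by 1.5, leaving 4 dB above threshold.
So the level is -18 + 4 = -14 dBFS.

-14 dBFS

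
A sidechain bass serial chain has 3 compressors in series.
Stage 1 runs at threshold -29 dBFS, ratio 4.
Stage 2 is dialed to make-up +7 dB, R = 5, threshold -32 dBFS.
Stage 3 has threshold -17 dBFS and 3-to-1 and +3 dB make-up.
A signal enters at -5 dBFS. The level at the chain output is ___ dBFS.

-20.2 dBFS

Stage 1: overshoot 24 dB → 24/4 = 6 dB → -23 dBFS.
Stage 2: -23 dBFS is 9 dB over -32 dBFS; at 5:1 that becomes 1.8 dB over, giving -30.2 dBFS; +7 dB make-up → -23.2 dBFS.
Stage 3: -23.2 dBFS is at or below the -17 dBFS threshold — no compression; make-up brings it to -20.2 dBFS.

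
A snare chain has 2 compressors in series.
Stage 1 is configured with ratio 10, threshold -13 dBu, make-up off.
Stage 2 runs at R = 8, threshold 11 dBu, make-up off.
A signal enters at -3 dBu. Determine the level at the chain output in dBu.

Stage 1: 10 dB above -13 dBu, reduced 10:1 to 1 dB above → -12 dBu.
Stage 2: -12 dBu ≤ 11 dBu, so stage 2 doesn't engage; output -12 dBu.

-12 dBu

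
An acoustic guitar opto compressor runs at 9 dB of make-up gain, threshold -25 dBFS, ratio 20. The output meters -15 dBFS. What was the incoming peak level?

-5 dBFS

Stripping the +9 dB make-up gives -24 dBFS at the gain stage.
Post-compression overshoot = -24 − (-25) = 1 dB.
Before 20:1 compression the overshoot was 1 × 20 = 20 dB, so input = -25 + 20 = -5 dBFS.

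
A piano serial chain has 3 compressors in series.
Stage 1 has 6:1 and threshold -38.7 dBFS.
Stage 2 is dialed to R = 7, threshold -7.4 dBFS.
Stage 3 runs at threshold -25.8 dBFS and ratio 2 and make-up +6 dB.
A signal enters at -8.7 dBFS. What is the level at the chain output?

-27.7 dBFS

Stage 1: 30 dB above -38.7 dBFS, reduced 6:1 to 5 dB above → -33.7 dBFS.
Stage 2: -33.7 dBFS ≤ -7.4 dBFS, so stage 2 doesn't engage; output -33.7 dBFS.
Stage 3: -33.7 dBFS is at or below the -25.8 dBFS threshold — no compression; make-up brings it to -27.7 dBFS.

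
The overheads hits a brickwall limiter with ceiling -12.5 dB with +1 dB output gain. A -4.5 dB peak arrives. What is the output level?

-11.5 dB

A brickwall limiter is an ∞:1 compressor: any input above the ceiling is clamped to -12.5 dB.
Output gain then adds 1 dB: -12.5 + 1 = -11.5 dB.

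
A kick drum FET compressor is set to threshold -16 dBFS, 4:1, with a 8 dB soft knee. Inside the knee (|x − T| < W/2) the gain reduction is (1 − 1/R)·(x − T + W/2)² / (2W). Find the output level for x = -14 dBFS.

x − T + W/2 = -14 − (-16) + 4 = 6.
GR = (1 − 1/4) × 6² / 16 = 0.75 × 36 / 16 = 1.6875 dB.
Output = -14 − 1.6875 = -15.6875 dBFS.

-15.6875 dBFS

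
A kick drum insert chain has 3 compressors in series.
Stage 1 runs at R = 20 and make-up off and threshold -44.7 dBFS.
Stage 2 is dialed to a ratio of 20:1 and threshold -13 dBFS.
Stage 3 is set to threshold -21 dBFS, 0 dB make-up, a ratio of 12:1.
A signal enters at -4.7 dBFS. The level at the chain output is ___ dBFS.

-42.7 dBFS

Stage 1: 40 dB above -44.7 dBFS, reduced 20:1 to 2 dB above → -42.7 dBFS.
Stage 2: -42.7 dBFS is at or below the -13 dBFS threshold — no compression; output -42.7 dBFS.
Stage 3: below threshold (-42.7 ≤ -21); passes unchanged; output -42.7 dBFS.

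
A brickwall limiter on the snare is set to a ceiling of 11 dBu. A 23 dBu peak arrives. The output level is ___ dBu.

A brickwall limiter is an ∞:1 compressor: any input above the ceiling is clamped to 11 dBu.

11 dBu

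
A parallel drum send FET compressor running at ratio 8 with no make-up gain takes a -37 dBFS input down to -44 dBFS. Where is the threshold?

-45 dBFS

Input is 8 dB above T (since output overshoot × R = input overshoot: (-44 − T)·8 = -37 − T gives T = -45 dBFS).
Check: -45 + (-37 − (-45))/8 = -45 + 1 = -44 dBFS. ✓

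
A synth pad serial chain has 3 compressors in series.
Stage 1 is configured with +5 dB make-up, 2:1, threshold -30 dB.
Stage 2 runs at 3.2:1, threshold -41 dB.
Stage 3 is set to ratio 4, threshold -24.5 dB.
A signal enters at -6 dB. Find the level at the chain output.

Stage 1: 24 dB above -30 dB, reduced 2:1 to 12 dB above → -18 dB; +5 dB make-up → -13 dB.
Stage 2: -13 dB is 28 dB over -41 dB; at 3.2:1 that becomes 8.75 dB over, giving -32.25 dB.
Stage 3: -32.25 dB is at or below the -24.5 dB threshold — no compression; output -32.25 dB.

-32.25 dB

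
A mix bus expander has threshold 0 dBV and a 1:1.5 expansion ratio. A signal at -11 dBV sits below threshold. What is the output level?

Below threshold, a 1:1.5 expander applies gain = (1.5−1)×(T − x) of attenuation.
(1.5−1) × 11 = 5.5 dB, so output = -11 − 5.5 = -16.5 dBV.

-16.5 dBV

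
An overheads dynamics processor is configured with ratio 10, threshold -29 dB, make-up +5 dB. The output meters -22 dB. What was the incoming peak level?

-9 dB

Remove make-up: -22 − 5 = -27 dB.
The compressed level sits -27 − (-29) = 2 dB over threshold.
Undo the ratio: input overshoot = 2 × 10 = 20 dB, giving input = -9 dB.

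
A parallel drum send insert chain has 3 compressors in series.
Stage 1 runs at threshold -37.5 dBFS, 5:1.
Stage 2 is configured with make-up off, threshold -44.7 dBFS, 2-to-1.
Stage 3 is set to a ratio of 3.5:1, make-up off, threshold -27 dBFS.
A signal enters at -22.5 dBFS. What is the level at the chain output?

-39.6 dBFS

Stage 1: -22.5 dBFS is 15 dB over -37.5 dBFS; at 5:1 that becomes 3 dB over, giving -34.5 dBFS.
Stage 2: 10.2 dB above -44.7 dBFS, reduced 2:1 to 5.1 dB above → -39.6 dBFS.
Stage 3: -39.6 dBFS ≤ -27 dBFS, so stage 3 doesn't engage; output -39.6 dBFS.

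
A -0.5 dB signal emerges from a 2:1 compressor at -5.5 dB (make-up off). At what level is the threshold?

Gain reduction = -0.5 − (-5.5) = 5 dB; output overshoot = GR / (R − 1) = 5 / 1 = 5 dB.
Threshold = output − output overshoot = -5.5 − 5 = -10.5 dB.

-10.5 dB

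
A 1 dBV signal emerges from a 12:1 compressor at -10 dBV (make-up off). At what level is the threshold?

-11 dBV

Input is 12 dB above T (since output overshoot × R = input overshoot: (-10 − T)·12 = 1 − T gives T = -11 dBV).
Check: -11 + (1 − (-11))/12 = -11 + 1 = -10 dBV. ✓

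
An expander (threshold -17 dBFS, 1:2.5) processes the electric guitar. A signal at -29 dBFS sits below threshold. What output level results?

-47 dBFS

Below threshold, a 1:2.5 expander applies gain = (2.5−1)×(T − x) of attenuation.
(2.5−1) × 12 = 18 dB, so output = -29 − 18 = -47 dBFS.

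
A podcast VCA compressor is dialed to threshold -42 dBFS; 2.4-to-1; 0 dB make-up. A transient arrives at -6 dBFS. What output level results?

-27 dBFS

Overshoot: -6 − (-42) = 36 dB.
At 2.4:1 the overshoot is divided by 2.4, leaving 15 dB above threshold.
That puts the output at -27 dBFS.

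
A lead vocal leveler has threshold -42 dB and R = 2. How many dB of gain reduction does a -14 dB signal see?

-14 dB exceeds the threshold by 28 dB.
A 2:1 ratio leaves 14 dB of that excess.
So the signal is attenuated by 28 − 14 = 14 dB.

14 dB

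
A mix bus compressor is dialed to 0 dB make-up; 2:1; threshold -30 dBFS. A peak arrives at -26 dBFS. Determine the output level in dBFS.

-28 dBFS

-26 dBFS sits 4 dB over threshold.
At 2:1 the overshoot is divided by 2, leaving 2 dB above threshold.
Output = -30 + 2 = -28 dBFS.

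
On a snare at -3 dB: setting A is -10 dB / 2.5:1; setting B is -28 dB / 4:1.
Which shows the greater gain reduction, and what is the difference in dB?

B, by 14.55 dB

A: 7 dB over, compressed to 2.8 dB over, so 4.2 dB of GR.
B: 25 dB over, compressed to 6.25 dB over, so 18.75 dB of GR.
B applies 14.55 dB more gain reduction.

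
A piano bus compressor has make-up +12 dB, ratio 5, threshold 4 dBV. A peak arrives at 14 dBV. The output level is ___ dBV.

Overshoot: 14 − 4 = 10 dB.
The 10 dB excess becomes 2 dB after 5:1 reduction.
Output = 4 + 2 = 6 dBV; make-up adds 12 dB, giving 18 dBV.

18 dBV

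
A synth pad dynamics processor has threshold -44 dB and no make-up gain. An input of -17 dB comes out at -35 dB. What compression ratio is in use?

3:1

Input overshoot = -17 − (-44) = 27 dB; output overshoot = -35 − (-44) = 9 dB.
Ratio = 27 / 9 = 3.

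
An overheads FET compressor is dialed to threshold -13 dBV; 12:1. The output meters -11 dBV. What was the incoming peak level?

11 dBV

The compressed level sits -11 − (-13) = 2 dB over threshold.
Undo the ratio: input overshoot = 2 × 12 = 24 dB, giving input = 11 dBV.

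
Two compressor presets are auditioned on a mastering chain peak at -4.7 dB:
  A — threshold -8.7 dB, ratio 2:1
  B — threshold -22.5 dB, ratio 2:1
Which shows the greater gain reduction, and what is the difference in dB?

A: GR = 4 − 4/2 = 2 dB.
B: GR = 17.8 − 17.8/2 = 8.9 dB.
Difference: 6.9 dB in favour of B.

B, by 6.9 dB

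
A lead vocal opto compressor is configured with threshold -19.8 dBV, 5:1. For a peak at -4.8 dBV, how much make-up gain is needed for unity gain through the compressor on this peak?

12 dB

Without make-up, output = threshold + overshoot/5 = -19.8 + 3 = -16.8 dBV.
Gap to target: 12 dB.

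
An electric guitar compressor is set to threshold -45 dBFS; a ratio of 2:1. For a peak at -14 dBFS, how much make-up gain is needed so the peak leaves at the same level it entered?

15.5 dB

The peak compresses to -45 + 31/2 = -29.5 dBFS.
To reach -14 dBFS requires -14 − (-29.5) = 15.5 dB of make-up.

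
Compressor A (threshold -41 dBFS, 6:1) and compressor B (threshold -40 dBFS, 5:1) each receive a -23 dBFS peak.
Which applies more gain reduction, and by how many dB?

A: overshoot 18 dB → output overshoot 3 dB → GR 15 dB.
B: overshoot 17 dB → output overshoot 3.4 dB → GR 13.6 dB.
A applies 1.4 dB more gain reduction.

A, by 1.4 dB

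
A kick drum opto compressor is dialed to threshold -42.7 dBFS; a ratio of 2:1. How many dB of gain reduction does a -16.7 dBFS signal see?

The signal is 26 dB above threshold.
A 2:1 ratio leaves 13 dB of that excess.
GR = overshoot in − overshoot out = 26 − 13 = 13 dB.

13 dB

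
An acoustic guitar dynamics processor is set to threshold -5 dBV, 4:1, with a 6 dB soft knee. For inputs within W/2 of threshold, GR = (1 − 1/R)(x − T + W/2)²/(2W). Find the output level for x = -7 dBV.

-7.0625 dBV

x − T + W/2 = -7 − (-5) + 3 = 1.
GR = (1 − 1/4) × 1² / 12 = 0.75 × 1 / 12 = 0.0625 dB.
Output = -7 − 0.0625 = -7.0625 dBV.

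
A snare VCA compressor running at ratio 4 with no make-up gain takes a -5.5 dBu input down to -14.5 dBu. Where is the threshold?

-17.5 dBu

Let T be the threshold. Output overshoot = (input overshoot)/R, so -14.5 − T = (-5.5 − T)/4.
4·(-14.5 − T) = -5.5 − T → 3·T = -58 − (-5.5) = -52.5.
T = -52.5/3 = -17.5 dBu.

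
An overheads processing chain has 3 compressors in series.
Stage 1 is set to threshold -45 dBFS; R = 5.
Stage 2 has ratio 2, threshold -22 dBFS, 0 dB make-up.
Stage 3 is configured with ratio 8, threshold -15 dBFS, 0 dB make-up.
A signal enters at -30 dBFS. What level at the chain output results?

Stage 1: -30 dBFS is 15 dB over -45 dBFS; at 5:1 that becomes 3 dB over, giving -42 dBFS.
Stage 2: -42 dBFS ≤ -22 dBFS, so stage 2 doesn't engage; output -42 dBFS.
Stage 3: -42 dBFS is at or below the -15 dBFS threshold — no compression; output -42 dBFS.

-42 dBFS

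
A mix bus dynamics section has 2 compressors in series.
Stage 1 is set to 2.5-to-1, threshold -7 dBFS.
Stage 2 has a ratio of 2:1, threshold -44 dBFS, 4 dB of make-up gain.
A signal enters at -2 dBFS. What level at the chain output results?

Stage 1: -2 dBFS is 5 dB over -7 dBFS; at 2.5:1 that becomes 2 dB over, giving -5 dBFS.
Stage 2: overshoot 39 dB → 39/2 = 19.5 dB → -24.5 dBFS; +4 dB make-up → -20.5 dBFS.

-20.5 dBFS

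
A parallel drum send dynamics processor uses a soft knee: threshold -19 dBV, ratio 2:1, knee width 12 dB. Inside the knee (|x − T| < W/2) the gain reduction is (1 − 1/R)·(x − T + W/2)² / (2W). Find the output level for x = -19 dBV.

x − T + W/2 = -19 − (-19) + 6 = 6.
GR = (1 − 1/2) × 6² / 24 = 0.5 × 36 / 24 = 0.75 dB.
Output = -19 − 0.75 = -19.75 dBV.

-19.75 dBV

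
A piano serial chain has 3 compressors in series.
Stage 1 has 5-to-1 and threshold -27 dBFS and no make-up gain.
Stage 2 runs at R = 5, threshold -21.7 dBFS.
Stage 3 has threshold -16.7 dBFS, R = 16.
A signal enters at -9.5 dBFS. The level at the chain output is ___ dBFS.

-23.5 dBFS

Stage 1: 17.5 dB above -27 dBFS, reduced 5:1 to 3.5 dB above → -23.5 dBFS.
Stage 2: -23.5 dBFS is at or below the -21.7 dBFS threshold — no compression; output -23.5 dBFS.
Stage 3: -23.5 dBFS ≤ -16.7 dBFS, so stage 3 doesn't engage; output -23.5 dBFS.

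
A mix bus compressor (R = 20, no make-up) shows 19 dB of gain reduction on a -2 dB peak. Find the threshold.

Input is 20 dB above T (since output overshoot × R = input overshoot: (-21 − T)·20 = -2 − T gives T = -22 dB).
Check: -22 + (-2 − (-22))/20 = -22 + 1 = -21 dB. ✓

-22 dB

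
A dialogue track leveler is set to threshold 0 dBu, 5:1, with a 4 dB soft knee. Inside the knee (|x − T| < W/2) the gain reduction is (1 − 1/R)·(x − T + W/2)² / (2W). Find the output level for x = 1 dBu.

0.1 dBu

x − T + W/2 = 1 − 0 + 2 = 3.
GR = (1 − 1/5) × 3² / 8 = 0.8 × 9 / 8 = 0.9 dB.
Output = 1 − 0.9 = 0.1 dBu.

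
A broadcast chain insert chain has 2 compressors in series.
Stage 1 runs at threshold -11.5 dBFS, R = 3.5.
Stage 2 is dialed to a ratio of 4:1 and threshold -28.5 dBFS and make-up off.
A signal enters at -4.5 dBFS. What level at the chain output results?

Stage 1: overshoot 7 dB → 7/3.5 = 2 dB → -9.5 dBFS.
Stage 2: -9.5 dBFS is 19 dB over -28.5 dBFS; at 4:1 that becomes 4.75 dB over, giving -23.75 dBFS.

-23.75 dBFS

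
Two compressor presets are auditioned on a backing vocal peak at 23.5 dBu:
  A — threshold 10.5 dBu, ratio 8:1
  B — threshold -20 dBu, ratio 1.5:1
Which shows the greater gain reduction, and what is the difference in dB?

A: overshoot 13 dB → output overshoot 1.625 dB → GR 11.375 dB.
B: overshoot 43.5 dB → output overshoot 29 dB → GR 14.5 dB.
Difference: 3.125 dB in favour of B.

B, by 3.125 dB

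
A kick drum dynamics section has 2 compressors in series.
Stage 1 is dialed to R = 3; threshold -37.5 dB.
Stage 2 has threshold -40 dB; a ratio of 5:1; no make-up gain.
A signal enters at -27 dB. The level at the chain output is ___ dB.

-38.8 dB

Stage 1: overshoot 10.5 dB → 10.5/3 = 3.5 dB → -34 dB.
Stage 2: overshoot 6 dB → 6/5 = 1.2 dB → -38.8 dB.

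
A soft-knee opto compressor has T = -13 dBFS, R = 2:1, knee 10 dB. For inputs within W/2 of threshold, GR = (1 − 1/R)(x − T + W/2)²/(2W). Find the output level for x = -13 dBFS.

x − T + W/2 = -13 − (-13) + 5 = 5.
GR = (1 − 1/2) × 5² / 20 = 0.5 × 25 / 20 = 0.625 dB.
Output = -13 − 0.625 = -13.625 dBFS.

-13.625 dBFS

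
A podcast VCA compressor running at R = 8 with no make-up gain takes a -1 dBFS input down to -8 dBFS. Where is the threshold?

-9 dBFS

Input is 8 dB above T (since output overshoot × R = input overshoot: (-8 − T)·8 = -1 − T gives T = -9 dBFS).
Check: -9 + (-1 − (-9))/8 = -9 + 1 = -8 dBFS. ✓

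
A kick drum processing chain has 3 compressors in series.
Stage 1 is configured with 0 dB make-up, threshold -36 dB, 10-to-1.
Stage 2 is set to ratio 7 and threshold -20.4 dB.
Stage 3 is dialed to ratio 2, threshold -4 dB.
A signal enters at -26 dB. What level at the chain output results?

-35 dB

Stage 1: overshoot 10 dB → 10/10 = 1 dB → -35 dB.
Stage 2: -35 dB ≤ -20.4 dB, so stage 2 doesn't engage; output -35 dB.
Stage 3: -35 dB ≤ -4 dB, so stage 3 doesn't engage; output -35 dB.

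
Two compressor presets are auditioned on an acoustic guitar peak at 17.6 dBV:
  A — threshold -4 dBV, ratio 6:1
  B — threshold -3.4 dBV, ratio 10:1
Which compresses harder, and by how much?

A: overshoot 21.6 dB → output overshoot 3.6 dB → GR 18 dB.
B: overshoot 21 dB → output overshoot 2.1 dB → GR 18.9 dB.
B reduces 0.9 dB more.

B, by 0.9 dB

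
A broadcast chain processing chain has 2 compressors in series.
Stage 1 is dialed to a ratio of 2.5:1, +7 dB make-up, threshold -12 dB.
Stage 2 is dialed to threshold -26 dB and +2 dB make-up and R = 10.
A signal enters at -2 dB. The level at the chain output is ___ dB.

Stage 1: -2 dB is 10 dB over -12 dB; at 2.5:1 that becomes 4 dB over, giving -8 dB; +7 dB make-up → -1 dB.
Stage 2: 25 dB above -26 dB, reduced 10:1 to 2.5 dB above → -23.5 dB; +2 dB make-up → -21.5 dB.

-21.5 dB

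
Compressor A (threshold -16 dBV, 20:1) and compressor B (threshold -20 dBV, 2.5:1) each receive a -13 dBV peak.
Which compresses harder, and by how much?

B, by 1.35 dB

A: 3 dB over, compressed to 0.15 dB over, so 2.85 dB of GR.
B: 7 dB over, compressed to 2.8 dB over, so 4.2 dB of GR.
Difference: 1.35 dB in favour of B.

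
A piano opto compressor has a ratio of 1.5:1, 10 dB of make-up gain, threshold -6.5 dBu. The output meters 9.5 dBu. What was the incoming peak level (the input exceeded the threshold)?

Before make-up, the level was 9.5 − 10 = -0.5 dBu.
The compressed level sits -0.5 − (-6.5) = 6 dB over threshold.
Undo the ratio: input overshoot = 6 × 1.5 = 9 dB, giving input = 2.5 dBu.

2.5 dBu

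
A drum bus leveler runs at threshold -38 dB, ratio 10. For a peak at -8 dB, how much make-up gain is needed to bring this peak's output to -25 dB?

Overshoot 30 dB → 30/10 = 3 dB after compression, so the compressed level is -38 + 3 = -35 dB.
Make-up = target − compressed = -25 − (-35) = 10 dB.

10 dB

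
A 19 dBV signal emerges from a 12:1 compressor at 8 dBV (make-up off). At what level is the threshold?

Let T be the threshold. Output overshoot = (input overshoot)/R, so 8 − T = (19 − T)/12.
12·(8 − T) = 19 − T → 11·T = 96 − 19 = 77.
T = 77/11 = 7 dBV.

7 dBV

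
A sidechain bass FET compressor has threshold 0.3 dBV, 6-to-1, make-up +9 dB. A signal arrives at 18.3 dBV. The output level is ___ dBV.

Overshoot: 18.3 − 0.3 = 18 dB.
The 18 dB excess becomes 3 dB after 6:1 reduction.
That puts the output at 3.3 dBV; make-up adds 9 dB, giving 12.3 dBV.

12.3 dBV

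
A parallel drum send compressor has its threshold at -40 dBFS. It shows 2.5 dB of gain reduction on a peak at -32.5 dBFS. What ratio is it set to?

Input overshoot = -32.5 − (-40) = 7.5 dB.
Output overshoot = 7.5 − 2.5 = 5 dB.
Ratio = input overshoot / output overshoot = 7.5 / 5 = 1.5.

1.5:1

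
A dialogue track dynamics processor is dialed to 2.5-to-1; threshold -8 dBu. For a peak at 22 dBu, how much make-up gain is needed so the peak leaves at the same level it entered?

18 dB

The peak compresses to -8 + 30/2.5 = 4 dBu.
To reach 22 dBu requires 22 − 4 = 18 dB of make-up.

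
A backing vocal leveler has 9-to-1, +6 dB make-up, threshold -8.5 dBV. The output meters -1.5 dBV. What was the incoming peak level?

0.5 dBV

Before make-up, the level was -1.5 − 6 = -7.5 dBV.
The compressed level sits -7.5 − (-8.5) = 1 dB over threshold.
Undo the ratio: input overshoot = 1 × 9 = 9 dB, giving input = 0.5 dBV.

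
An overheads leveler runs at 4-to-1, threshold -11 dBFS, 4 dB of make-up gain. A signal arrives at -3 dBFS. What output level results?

-5 dBFS

Overshoot: -3 − (-11) = 8 dB.
At 4:1 the overshoot is divided by 4, leaving 2 dB above threshold.
That puts the output at -9 dBFS; make-up adds 4 dB, giving -5 dBFS.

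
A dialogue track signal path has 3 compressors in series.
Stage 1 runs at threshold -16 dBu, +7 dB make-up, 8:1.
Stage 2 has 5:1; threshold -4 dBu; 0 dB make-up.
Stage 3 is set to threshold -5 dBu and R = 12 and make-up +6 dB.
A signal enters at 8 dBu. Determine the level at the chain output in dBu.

0 dBu

Stage 1: 8 dBu is 24 dB over -16 dBu; at 8:1 that becomes 3 dB over, giving -13 dBu; +7 dB make-up → -6 dBu.
Stage 2: -6 dBu is at or below the -4 dBu threshold — no compression; output -6 dBu.
Stage 3: -6 dBu ≤ -5 dBu, so stage 3 doesn't engage; make-up brings it to 0 dBu.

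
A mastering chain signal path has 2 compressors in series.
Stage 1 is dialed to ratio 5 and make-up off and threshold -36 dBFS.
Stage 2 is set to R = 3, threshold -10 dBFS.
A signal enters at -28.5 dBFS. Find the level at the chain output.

-34.5 dBFS

Stage 1: -28.5 dBFS is 7.5 dB over -36 dBFS; at 5:1 that becomes 1.5 dB over, giving -34.5 dBFS.
Stage 2: -34.5 dBFS is at or below the -10 dBFS threshold — no compression; output -34.5 dBFS.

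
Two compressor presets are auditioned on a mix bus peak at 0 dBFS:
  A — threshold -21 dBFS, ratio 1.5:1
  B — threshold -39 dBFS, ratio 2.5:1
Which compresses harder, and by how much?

B, by 16.4 dB

A: 21 dB over, compressed to 14 dB over, so 7 dB of GR.
B: 39 dB over, compressed to 15.6 dB over, so 23.4 dB of GR.
B reduces 16.4 dB more.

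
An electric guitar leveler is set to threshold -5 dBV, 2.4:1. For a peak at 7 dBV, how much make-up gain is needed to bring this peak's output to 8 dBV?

Without make-up, output = threshold + overshoot/2.4 = -5 + 5 = 0 dBV.
Gap to target: 8 dB.

8 dB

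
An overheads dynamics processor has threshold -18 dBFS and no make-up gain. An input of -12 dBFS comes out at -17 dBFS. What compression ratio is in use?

Input overshoot = -12 − (-18) = 6 dB; output overshoot = -17 − (-18) = 1 dB.
Ratio = 6 / 1 = 6.

6:1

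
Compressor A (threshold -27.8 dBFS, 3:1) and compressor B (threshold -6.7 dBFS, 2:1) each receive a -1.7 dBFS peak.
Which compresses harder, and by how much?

A: overshoot 26.1 dB → output overshoot 8.7 dB → GR 17.4 dB.
B: overshoot 5 dB → output overshoot 2.5 dB → GR 2.5 dB.
Difference: 14.9 dB in favour of A.

A, by 14.9 dB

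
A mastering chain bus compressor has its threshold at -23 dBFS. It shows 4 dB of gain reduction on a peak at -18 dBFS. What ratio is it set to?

5:1

Input overshoot = -18 − (-23) = 5 dB.
Output overshoot = 5 − 4 = 1 dB.
Ratio = input overshoot / output overshoot = 5 / 1 = 5.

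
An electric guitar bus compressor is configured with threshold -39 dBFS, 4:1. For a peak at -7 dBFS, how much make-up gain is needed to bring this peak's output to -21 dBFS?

10 dB

The peak compresses to -39 + 32/4 = -31 dBFS.
To reach -21 dBFS requires -21 − (-31) = 10 dB of make-up.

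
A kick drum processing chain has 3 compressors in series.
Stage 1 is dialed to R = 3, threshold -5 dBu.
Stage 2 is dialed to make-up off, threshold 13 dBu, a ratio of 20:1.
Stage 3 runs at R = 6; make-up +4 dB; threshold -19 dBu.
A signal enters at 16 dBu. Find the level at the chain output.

-11.5 dBu

Stage 1: 21 dB above -5 dBu, reduced 3:1 to 7 dB above → 2 dBu.
Stage 2: below threshold (2 ≤ 13); passes unchanged; output 2 dBu.
Stage 3: 2 dBu is 21 dB over -19 dBu; at 6:1 that becomes 3.5 dB over, giving -15.5 dBu; +4 dB make-up → -11.5 dBu.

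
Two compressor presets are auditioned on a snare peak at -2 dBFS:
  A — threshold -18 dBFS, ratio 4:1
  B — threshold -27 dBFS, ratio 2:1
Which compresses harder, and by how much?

A: overshoot 16 dB → output overshoot 4 dB → GR 12 dB.
B: overshoot 25 dB → output overshoot 12.5 dB → GR 12.5 dB.
Difference: 0.5 dB in favour of B.

B, by 0.5 dB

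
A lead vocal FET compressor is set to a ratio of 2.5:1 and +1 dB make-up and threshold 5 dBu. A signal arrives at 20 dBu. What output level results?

The input is 15 dB above the 5 dBu threshold.
The 15 dB excess becomes 6 dB after 2.5:1 reduction.
That puts the output at 11 dBu; make-up adds 1 dB, giving 12 dBu.

12 dBu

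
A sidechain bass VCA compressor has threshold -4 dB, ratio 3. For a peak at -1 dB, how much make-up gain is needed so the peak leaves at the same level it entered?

Without make-up, output = threshold + overshoot/3 = -4 + 1 = -3 dB.
Gap to target: 2 dB.

2 dB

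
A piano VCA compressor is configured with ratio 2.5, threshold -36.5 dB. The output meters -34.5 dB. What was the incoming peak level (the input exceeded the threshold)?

-31.5 dB

That's 2 dB above the -36.5 dB threshold.
Input overshoot = R × output overshoot = 5 dB → input = -36.5 + 5 = -31.5 dB.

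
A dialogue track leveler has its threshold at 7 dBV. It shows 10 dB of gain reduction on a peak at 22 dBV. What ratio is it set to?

3:1

Input overshoot = 22 − 7 = 15 dB.
Output overshoot = 15 − 10 = 5 dB.
Ratio = input overshoot / output overshoot = 15 / 5 = 3.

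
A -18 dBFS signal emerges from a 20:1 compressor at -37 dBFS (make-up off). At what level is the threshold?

-38 dBFS

Let T be the threshold. Output overshoot = (input overshoot)/R, so -37 − T = (-18 − T)/20.
20·(-37 − T) = -18 − T → 19·T = -740 − (-18) = -722.
T = -722/19 = -38 dBFS.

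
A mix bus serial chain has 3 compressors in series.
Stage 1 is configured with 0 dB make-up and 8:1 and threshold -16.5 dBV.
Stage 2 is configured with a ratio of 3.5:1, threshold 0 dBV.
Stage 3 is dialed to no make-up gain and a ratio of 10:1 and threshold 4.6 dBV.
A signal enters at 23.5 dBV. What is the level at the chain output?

-11.5 dBV

Stage 1: overshoot 40 dB → 40/8 = 5 dB → -11.5 dBV.
Stage 2: -11.5 dBV is at or below the 0 dBV threshold — no compression; output -11.5 dBV.
Stage 3: below threshold (-11.5 ≤ 4.6); passes unchanged; output -11.5 dBV.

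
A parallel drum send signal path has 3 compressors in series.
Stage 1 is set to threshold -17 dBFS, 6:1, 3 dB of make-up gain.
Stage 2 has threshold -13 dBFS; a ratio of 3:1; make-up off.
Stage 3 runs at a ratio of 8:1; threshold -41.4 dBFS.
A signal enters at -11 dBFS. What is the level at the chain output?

Stage 1: 6 dB above -17 dBFS, reduced 6:1 to 1 dB above → -16 dBFS; +3 dB make-up → -13 dBFS.
Stage 2: -13 dBFS is at or below the -13 dBFS threshold — no compression; output -13 dBFS.
Stage 3: overshoot 28.4 dB → 28.4/8 = 3.55 dB → -37.85 dBFS.

-37.85 dBFS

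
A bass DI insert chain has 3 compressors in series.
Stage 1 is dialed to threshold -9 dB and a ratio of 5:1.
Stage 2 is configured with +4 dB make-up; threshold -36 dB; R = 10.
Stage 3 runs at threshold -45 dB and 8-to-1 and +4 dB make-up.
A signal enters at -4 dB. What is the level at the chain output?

-39.025 dB

Stage 1: -4 dB is 5 dB over -9 dB; at 5:1 that becomes 1 dB over, giving -8 dB.
Stage 2: -8 dB is 28 dB over -36 dB; at 10:1 that becomes 2.8 dB over, giving -33.2 dB; +4 dB make-up → -29.2 dB.
Stage 3: -29.2 dB is 15.8 dB over -45 dB; at 8:1 that becomes 1.975 dB over, giving -43.025 dB; +4 dB make-up → -39.025 dB.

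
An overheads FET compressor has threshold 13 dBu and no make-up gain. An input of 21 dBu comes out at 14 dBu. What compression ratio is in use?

Input overshoot = 21 − 13 = 8 dB; output overshoot = 14 − 13 = 1 dB.
Ratio = 8 / 1 = 8.

8:1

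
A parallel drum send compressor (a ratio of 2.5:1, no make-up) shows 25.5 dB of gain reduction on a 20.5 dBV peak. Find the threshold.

Let T be the threshold. Output overshoot = (input overshoot)/R, so -5 − T = (20.5 − T)/2.5.
2.5·(-5 − T) = 20.5 − T → 1.5·T = -12.5 − 20.5 = -33.
T = -33/1.5 = -22 dBV.

-22 dBV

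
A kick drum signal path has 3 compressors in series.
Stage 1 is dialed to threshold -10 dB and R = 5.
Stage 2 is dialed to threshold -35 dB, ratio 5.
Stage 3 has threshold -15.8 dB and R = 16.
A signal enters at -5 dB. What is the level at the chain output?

-29.8 dB

Stage 1: overshoot 5 dB → 5/5 = 1 dB → -9 dB.
Stage 2: 26 dB above -35 dB, reduced 5:1 to 5.2 dB above → -29.8 dB.
Stage 3: below threshold (-29.8 ≤ -15.8); passes unchanged; output -29.8 dB.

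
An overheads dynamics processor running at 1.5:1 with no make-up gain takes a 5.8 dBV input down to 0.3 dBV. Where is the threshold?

-10.7 dBV

Let T be the threshold. Output overshoot = (input overshoot)/R, so 0.3 − T = (5.8 − T)/1.5.
1.5·(0.3 − T) = 5.8 − T → 0.5·T = 0.45 − 5.8 = -5.35.
T = -5.35/0.5 = -10.7 dBV.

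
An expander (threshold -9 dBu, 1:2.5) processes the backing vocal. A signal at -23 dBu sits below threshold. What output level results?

-44 dBu

Undershoot = (-9) − (-23) = 14 dB.
At 1:2.5, that expands to 35 dB under threshold.
Output = -9 − 35 = -44 dBu.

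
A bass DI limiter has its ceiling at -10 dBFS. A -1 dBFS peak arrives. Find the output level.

At ∞:1, everything above -10 dBFS is held at the ceiling.

-10 dBFS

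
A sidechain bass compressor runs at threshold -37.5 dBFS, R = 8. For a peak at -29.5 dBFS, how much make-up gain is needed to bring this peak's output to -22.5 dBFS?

Without make-up, output = threshold + overshoot/8 = -37.5 + 1 = -36.5 dBFS.
Gap to target: 14 dB.

14 dB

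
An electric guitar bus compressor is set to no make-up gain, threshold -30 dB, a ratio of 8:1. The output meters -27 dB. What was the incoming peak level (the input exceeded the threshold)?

-6 dB

The compressed level sits -27 − (-30) = 3 dB over threshold.
Undo the ratio: input overshoot = 3 × 8 = 24 dB, giving input = -6 dB.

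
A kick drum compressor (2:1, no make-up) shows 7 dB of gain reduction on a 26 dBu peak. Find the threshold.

12 dBu

Let T be the threshold. Output overshoot = (input overshoot)/R, so 19 − T = (26 − T)/2.
2·(19 − T) = 26 − T → 1·T = 38 − 26 = 12.
T = 12/1 = 12 dBu.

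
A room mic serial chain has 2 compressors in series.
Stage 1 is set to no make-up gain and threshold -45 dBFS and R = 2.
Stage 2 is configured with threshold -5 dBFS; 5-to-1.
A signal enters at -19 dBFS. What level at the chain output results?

-32 dBFS

Stage 1: overshoot 26 dB → 26/2 = 13 dB → -32 dBFS.
Stage 2: below threshold (-32 ≤ -5); passes unchanged; output -32 dBFS.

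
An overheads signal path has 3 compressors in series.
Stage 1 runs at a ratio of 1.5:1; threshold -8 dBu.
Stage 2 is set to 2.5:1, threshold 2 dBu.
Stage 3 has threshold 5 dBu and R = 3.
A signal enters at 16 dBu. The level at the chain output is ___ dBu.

Stage 1: overshoot 24 dB → 24/1.5 = 16 dB → 8 dBu.
Stage 2: 6 dB above 2 dBu, reduced 2.5:1 to 2.4 dB above → 4.4 dBu.
Stage 3: 4.4 dBu ≤ 5 dBu, so stage 3 doesn't engage; output 4.4 dBu.

4.4 dBu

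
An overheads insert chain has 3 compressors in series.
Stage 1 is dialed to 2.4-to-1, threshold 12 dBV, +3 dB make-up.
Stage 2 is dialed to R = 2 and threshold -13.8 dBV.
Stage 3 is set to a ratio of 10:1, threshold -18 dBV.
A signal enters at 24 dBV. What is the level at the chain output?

-15.89 dBV

Stage 1: 12 dB above 12 dBV, reduced 2.4:1 to 5 dB above → 17 dBV; +3 dB make-up → 20 dBV.
Stage 2: overshoot 33.8 dB → 33.8/2 = 16.9 dB → 3.1 dBV.
Stage 3: overshoot 21.1 dB → 21.1/10 = 2.11 dB → -15.89 dBV.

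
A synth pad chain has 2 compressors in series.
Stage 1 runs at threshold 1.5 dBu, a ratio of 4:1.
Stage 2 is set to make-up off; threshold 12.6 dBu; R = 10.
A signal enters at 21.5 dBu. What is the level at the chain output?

Stage 1: overshoot 20 dB → 20/4 = 5 dB → 6.5 dBu.
Stage 2: 6.5 dBu ≤ 12.6 dBu, so stage 2 doesn't engage; output 6.5 dBu.

6.5 dBu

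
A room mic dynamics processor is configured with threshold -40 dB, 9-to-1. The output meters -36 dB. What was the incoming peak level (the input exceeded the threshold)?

Post-compression overshoot = -36 − (-40) = 4 dB.
Input overshoot = R × output overshoot = 36 dB → input = -40 + 36 = -4 dB.

-4 dB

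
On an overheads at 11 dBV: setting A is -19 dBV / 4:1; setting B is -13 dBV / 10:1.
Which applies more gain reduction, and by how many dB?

A: GR = 30 − 30/4 = 22.5 dB.
B: GR = 24 − 24/10 = 21.6 dB.
A reduces 0.9 dB more.

A, by 0.9 dB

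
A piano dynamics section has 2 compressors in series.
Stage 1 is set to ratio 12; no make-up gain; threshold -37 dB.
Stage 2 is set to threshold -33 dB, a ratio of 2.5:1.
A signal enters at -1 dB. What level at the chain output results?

Stage 1: -1 dB is 36 dB over -37 dB; at 12:1 that becomes 3 dB over, giving -34 dB.
Stage 2: -34 dB ≤ -33 dB, so stage 2 doesn't engage; output -34 dB.

-34 dB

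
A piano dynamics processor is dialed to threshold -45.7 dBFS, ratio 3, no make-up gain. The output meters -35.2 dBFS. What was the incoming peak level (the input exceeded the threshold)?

That's 10.5 dB above the -45.7 dBFS threshold.
Undo the ratio: input overshoot = 10.5 × 3 = 31.5 dB, giving input = -14.2 dBFS.

-14.2 dBFS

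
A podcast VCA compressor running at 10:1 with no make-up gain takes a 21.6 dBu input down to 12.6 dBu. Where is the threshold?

Let T be the threshold. Output overshoot = (input overshoot)/R, so 12.6 − T = (21.6 − T)/10.
10·(12.6 − T) = 21.6 − T → 9·T = 126 − 21.6 = 104.4.
T = 104.4/9 = 11.6 dBu.

11.6 dBu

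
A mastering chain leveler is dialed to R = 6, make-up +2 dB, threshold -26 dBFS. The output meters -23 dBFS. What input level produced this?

Remove make-up: -23 − 2 = -25 dBFS.
The compressed level sits -25 − (-26) = 1 dB over threshold.
Input overshoot = R × output overshoot = 6 dB → input = -26 + 6 = -20 dBFS.

-20 dBFS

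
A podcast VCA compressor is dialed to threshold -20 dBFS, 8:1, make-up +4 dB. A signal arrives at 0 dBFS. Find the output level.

0 dBFS sits 20 dB over threshold.
8:1 compression reduces that to 20/8 = 2.5 dB over.
Output = -20 + 2.5 = -17.5 dBFS; make-up adds 4 dB, giving -13.5 dBFS.

-13.5 dBFS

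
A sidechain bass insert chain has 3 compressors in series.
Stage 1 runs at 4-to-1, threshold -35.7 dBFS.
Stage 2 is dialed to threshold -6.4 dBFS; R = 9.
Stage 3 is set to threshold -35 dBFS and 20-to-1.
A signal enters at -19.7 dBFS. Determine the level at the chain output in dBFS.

-34.835 dBFS

Stage 1: -19.7 dBFS is 16 dB over -35.7 dBFS; at 4:1 that becomes 4 dB over, giving -31.7 dBFS.
Stage 2: below threshold (-31.7 ≤ -6.4); passes unchanged; output -31.7 dBFS.
Stage 3: 3.3 dB above -35 dBFS, reduced 20:1 to 0.165 dB above → -34.835 dBFS.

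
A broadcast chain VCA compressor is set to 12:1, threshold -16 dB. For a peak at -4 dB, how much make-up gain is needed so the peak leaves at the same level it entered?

11 dB

The peak compresses to -16 + 12/12 = -15 dB.
To reach -4 dB requires -4 − (-15) = 11 dB of make-up.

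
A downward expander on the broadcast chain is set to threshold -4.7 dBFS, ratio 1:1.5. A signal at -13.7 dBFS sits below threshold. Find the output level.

-18.2 dBFS

The input is 9 dB below the -4.7 dBFS threshold.
A 1:1.5 expander multiplies undershoot by 1.5: 9 × 1.5 = 13.5 dB below threshold.
Output = -4.7 − 13.5 = -18.2 dBFS.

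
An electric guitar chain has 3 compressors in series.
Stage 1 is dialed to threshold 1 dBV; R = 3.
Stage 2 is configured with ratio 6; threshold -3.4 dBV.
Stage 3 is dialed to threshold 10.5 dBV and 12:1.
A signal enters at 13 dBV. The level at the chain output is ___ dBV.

-2 dBV

Stage 1: overshoot 12 dB → 12/3 = 4 dB → 5 dBV.
Stage 2: 8.4 dB above -3.4 dBV, reduced 6:1 to 1.4 dB above → -2 dBV.
Stage 3: below threshold (-2 ≤ 10.5); passes unchanged; output -2 dBV.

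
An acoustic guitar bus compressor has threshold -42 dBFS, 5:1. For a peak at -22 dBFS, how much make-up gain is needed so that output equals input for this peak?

The peak compresses to -42 + 20/5 = -38 dBFS.
To reach -22 dBFS requires -22 − (-38) = 16 dB of make-up.

16 dB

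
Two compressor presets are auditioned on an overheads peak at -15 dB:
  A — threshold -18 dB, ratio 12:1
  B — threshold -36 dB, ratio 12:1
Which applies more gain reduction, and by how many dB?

A: GR = 3 − 3/12 = 2.75 dB.
B: GR = 21 − 21/12 = 19.25 dB.
B applies 16.5 dB more gain reduction.

B, by 16.5 dB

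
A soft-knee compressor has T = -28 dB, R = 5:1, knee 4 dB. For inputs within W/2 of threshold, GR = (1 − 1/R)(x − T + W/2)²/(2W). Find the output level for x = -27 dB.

-27.9 dB

x − T + W/2 = -27 − (-28) + 2 = 3.
GR = (1 − 1/5) × 3² / 8 = 0.8 × 9 / 8 = 0.9 dB.
Output = -27 − 0.9 = -27.9 dB.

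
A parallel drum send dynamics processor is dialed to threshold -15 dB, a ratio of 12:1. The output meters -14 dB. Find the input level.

Post-compression overshoot = -14 − (-15) = 1 dB.
Before 12:1 compression the overshoot was 1 × 12 = 12 dB, so input = -15 + 12 = -3 dB.

-3 dB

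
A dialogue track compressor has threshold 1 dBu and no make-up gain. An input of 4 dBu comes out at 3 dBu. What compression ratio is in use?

Input overshoot = 4 − 1 = 3 dB; output overshoot = 3 − 1 = 2 dB.
Ratio = 3 / 2 = 1.5.

1.5:1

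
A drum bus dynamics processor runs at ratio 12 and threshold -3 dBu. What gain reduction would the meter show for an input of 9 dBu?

11 dB

The signal is 12 dB above threshold.
A 12:1 ratio leaves 1 dB of that excess.
GR = overshoot in − overshoot out = 12 − 1 = 11 dB.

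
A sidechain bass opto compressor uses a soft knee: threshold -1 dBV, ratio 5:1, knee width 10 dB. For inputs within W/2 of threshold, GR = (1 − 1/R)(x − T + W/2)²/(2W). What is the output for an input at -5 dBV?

-5.04 dBV

x − T + W/2 = -5 − (-1) + 5 = 1.
GR = (1 − 1/5) × 1² / 20 = 0.8 × 1 / 20 = 0.04 dB.
Output = -5 − 0.04 = -5.04 dBV.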